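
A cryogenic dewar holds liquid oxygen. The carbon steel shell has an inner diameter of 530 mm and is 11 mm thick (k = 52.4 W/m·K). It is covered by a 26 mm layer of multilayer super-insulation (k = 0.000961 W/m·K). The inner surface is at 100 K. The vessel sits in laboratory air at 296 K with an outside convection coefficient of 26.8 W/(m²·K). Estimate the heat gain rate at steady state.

Q ≈ 7.58 W

Each spherical layer contributes R = (1/r_i − 1/r_o)/(4πk):
R_carbon steel shell = (1/0.265 − 1/0.276)/(4π×52.4) = 2.284×10^-4 K/W
R_multilayer super-insulation = (1/0.276 − 1/0.302)/(4π×0.000961) = 25.83 K/W
R_outer film = 1/(h·4πr_o²) = 1/(26.8×4π×0.302²) = 0.03256 K/W
R_total = 25.86 K/W
Q = ΔT/R_total = 196/25.86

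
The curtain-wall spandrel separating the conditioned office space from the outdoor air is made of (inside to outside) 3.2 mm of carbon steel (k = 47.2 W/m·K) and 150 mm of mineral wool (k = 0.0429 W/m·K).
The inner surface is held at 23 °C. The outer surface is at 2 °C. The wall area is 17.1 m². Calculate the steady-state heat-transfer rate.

Treating each layer as a thermal resistance in series:
R_carbon steel = L/(kA) = 0.0032/(47.2×17.1) = 3.965×10^-6 K/W
R_mineral wool = L/(kA) = 0.15/(0.0429×17.1) = 0.2045 K/W
R_total = 0.2045 K/W
Q = ΔT / R_total = 21 / 0.2045

Q ≈ 103 W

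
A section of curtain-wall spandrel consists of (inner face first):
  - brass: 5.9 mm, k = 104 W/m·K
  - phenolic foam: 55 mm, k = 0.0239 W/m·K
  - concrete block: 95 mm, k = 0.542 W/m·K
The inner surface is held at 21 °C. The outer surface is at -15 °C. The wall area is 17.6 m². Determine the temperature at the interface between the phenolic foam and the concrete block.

Thermal resistances in series:
R_brass = L/(kA) = 0.0059/(104×17.6) = 3.223×10^-6 K/W
R_phenolic foam = L/(kA) = 0.055/(0.0239×17.6) = 0.1308 K/W
R_concrete block = L/(kA) = 0.095/(0.542×17.6) = 0.009959 K/W
R_total = 0.1407 K/W;  Q = ΔT/R_total = 36/0.1407 = 255.8 W
T_interface = T_inner − Q·ΣR(inner→interface) = 21 − 256×0.1308

T ≈ -12.5 °C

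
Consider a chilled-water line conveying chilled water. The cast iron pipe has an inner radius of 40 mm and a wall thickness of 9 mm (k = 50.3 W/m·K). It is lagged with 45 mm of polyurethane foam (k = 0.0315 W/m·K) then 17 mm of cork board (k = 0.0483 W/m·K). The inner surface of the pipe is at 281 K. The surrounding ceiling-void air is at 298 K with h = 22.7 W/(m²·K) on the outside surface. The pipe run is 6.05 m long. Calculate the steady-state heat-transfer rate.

Q ≈ 26.4 W

Radial resistances (cylindrical: R_cond = ln(r_o/r_i)/(2πkL), R_conv = 1/(h·2πrL)):
R_cast iron pipe wall = ln(49/40)/(2π×50.3×6.05) = 1.061×10^-4 K/W
R_polyurethane foam = ln(94/49)/(2π×0.0315×6.05) = 0.5441 K/W
R_cork board = ln(111/94)/(2π×0.0483×6.05) = 0.09054 K/W
R_outer film = 1/(h_o·2πr_oL) = 1/(22.7×2π×0.111×6.05) = 0.01044 K/W
R_total = 0.6452 K/W
Q = ΔT/R_total = 17/0.6452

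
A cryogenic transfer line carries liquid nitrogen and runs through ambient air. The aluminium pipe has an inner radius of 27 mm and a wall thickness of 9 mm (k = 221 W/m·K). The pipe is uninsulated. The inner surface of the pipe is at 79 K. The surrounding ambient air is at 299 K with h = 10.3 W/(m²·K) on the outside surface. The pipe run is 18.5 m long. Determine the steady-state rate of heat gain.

Treating each annulus and film as a series resistance:
R_aluminium pipe wall = ln(36/27)/(2π×221×18.5) = 1.12×10^-5 K/W
R_outer film = 1/(h_o·2πr_oL) = 1/(10.3×2π×0.036×18.5) = 0.0232 K/W
R_total = 0.02321 K/W
Q = ΔT/R_total = 220/0.02321

Q ≈ 9480 W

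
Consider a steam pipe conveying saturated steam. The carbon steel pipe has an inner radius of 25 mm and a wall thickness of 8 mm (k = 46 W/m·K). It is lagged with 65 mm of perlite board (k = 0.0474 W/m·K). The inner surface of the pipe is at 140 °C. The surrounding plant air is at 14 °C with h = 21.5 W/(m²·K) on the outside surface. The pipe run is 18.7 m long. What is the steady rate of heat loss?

Per-layer cylindrical resistances, series-summed:
R_carbon steel pipe wall = ln(33/25)/(2π×46×18.7) = 5.137×10^-5 K/W
R_perlite board = ln(98/33)/(2π×0.0474×18.7) = 0.1954 K/W
R_outer film = 1/(h_o·2πr_oL) = 1/(21.5×2π×0.098×18.7) = 0.004039 K/W
R_total = 0.1995 K/W
Q = ΔT/R_total = 126/0.1995

Q ≈ 631 W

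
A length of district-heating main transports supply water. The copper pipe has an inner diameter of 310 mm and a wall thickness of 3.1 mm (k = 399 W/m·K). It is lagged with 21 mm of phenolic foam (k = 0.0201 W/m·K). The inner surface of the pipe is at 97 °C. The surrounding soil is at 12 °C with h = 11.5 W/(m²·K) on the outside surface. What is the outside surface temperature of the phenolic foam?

T ≈ 18.2 °C

Treating each annulus and film as a series resistance:
R_copper pipe wall = ln(158.1/155)/(2π×399×1) = 7.899×10^-6 K/W
R_phenolic foam = ln(179.1/158.1)/(2π×0.0201×1) = 0.9875 K/W
R_outer film = 1/(h_o·2πr_oL) = 1/(11.5×2π×0.1791×1) = 0.07727 K/W
R_total = 1.065 K/W
Q = ΔT/R_total = 85/1.065
Q = 79.8 W/m
T_interface = T_inner − Q·ΣR(inner→interface) = 97 − 79.8×0.9875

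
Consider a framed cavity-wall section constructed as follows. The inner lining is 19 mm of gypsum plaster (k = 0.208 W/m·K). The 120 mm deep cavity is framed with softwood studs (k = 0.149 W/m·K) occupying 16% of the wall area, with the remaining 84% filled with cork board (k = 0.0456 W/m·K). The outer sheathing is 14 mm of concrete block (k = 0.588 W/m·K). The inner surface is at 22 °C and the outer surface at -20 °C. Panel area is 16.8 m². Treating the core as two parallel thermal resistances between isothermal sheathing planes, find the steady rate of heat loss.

Q ≈ 345 W

Sheathing layers in series; stud and cavity paths in parallel between them.
R_inner = 0.019/(0.208×16.8) = 0.005437 K/W
R_stud  = 0.12/(0.149×0.16×16.8) = 0.2996 K/W
R_cav   = 0.12/(0.0456×0.84×16.8) = 0.1865 K/W
1/R_core = 1/R_stud + 1/R_cav → R_core = 0.1149 K/W
R_outer = 0.014/(0.588×16.8) = 0.001417 K/W
R_total = 0.1218 K/W
Q = ΔT/R_total = 42/0.1218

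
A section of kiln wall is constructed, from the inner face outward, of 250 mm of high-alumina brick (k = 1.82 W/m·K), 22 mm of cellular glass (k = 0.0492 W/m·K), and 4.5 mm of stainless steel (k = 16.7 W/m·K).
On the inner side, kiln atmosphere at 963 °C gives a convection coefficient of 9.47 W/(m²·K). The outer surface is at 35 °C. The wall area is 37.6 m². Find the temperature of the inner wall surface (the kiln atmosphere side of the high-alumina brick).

T ≈ 821 °C

Series thermal resistances:
R_inner film = 1/(h_i·A) = 1/(9.47×37.6) = 0.002808 K/W
R_high-alumina brick = L/(kA) = 0.25/(1.82×37.6) = 0.003653 K/W
R_cellular glass = L/(kA) = 0.022/(0.0492×37.6) = 0.01189 K/W
R_stainless steel = L/(kA) = 0.0045/(16.7×37.6) = 7.167×10^-6 K/W
R_total = 0.01836 K/W;  Q = ΔT/R_total = 928/0.01836 = 50540 W
T_interface = T_inner − Q·ΣR(inner→interface) = 963 − 50500×0.002808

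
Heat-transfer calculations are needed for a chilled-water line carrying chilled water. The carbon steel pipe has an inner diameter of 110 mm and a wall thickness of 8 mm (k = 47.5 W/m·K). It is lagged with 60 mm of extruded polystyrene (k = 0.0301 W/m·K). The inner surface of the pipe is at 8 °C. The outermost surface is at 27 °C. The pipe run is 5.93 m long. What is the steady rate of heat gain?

Q ≈ 31.8 W

Treating each annulus and film as a series resistance:
R_carbon steel pipe wall = ln(63/55)/(2π×47.5×5.93) = 7.673×10^-5 K/W
R_extruded polystyrene = ln(123/63)/(2π×0.0301×5.93) = 0.5966 K/W
R_total = 0.5966 K/W
Q = ΔT/R_total = 19/0.5966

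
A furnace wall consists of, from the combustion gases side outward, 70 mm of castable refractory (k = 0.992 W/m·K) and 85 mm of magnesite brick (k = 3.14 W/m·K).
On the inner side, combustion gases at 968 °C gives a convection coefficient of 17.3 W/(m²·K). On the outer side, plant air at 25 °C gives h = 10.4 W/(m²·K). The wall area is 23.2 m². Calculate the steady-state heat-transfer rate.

Q ≈ 87000 W

Series thermal resistances:
R_inner film = 1/(h_i·A) = 1/(17.3×23.2) = 0.002492 K/W
R_castable refractory = L/(kA) = 0.07/(0.992×23.2) = 0.003042 K/W
R_magnesite brick = L/(kA) = 0.085/(3.14×23.2) = 0.001167 K/W
R_outer film = 1/(h_o·A) = 1/(10.4×23.2) = 0.004145 K/W
R_total = 0.01084 K/W
Q = ΔT / R_total = 943 / 0.01084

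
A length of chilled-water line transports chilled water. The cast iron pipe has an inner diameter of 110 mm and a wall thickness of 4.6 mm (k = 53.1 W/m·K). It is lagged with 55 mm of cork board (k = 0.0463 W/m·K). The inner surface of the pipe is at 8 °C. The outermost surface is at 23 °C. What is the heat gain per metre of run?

Radial resistances (cylindrical: R_cond = ln(r_o/r_i)/(2πkL), R_conv = 1/(h·2πrL)):
R_cast iron pipe wall = ln(59.6/55)/(2π×53.1×1) = 2.407×10^-4 K/W
R_cork board = ln(114.6/59.6)/(2π×0.0463×1) = 2.247 K/W
R_total = 2.248 K/W
Q = ΔT/R_total = 15/2.248

q′ ≈ 6.67 W/m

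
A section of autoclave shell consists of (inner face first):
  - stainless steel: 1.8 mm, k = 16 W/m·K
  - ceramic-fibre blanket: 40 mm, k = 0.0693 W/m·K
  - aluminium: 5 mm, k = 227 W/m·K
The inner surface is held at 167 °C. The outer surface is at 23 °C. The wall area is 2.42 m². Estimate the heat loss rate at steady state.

Q ≈ 604 W

Series thermal resistances:
R_stainless steel = L/(kA) = 0.0018/(16×2.42) = 4.649×10^-5 K/W
R_ceramic-fibre blanket = L/(kA) = 0.04/(0.0693×2.42) = 0.2385 K/W
R_aluminium = L/(kA) = 0.005/(227×2.42) = 9.102×10^-6 K/W
R_total = 0.2386 K/W
Q = ΔT / R_total = 144 / 0.2386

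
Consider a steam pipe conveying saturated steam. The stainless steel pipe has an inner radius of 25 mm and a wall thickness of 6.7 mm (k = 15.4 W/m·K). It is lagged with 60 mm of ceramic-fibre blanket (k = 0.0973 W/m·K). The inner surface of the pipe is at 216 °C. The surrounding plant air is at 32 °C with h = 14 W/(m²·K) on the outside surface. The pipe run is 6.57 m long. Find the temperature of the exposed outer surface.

T ≈ 44.2 °C

Radial resistances (cylindrical: R_cond = ln(r_o/r_i)/(2πkL), R_conv = 1/(h·2πrL)):
R_stainless steel pipe wall = ln(31.7/25)/(2π×15.4×6.57) = 3.735×10^-4 K/W
R_ceramic-fibre blanket = ln(91.7/31.7)/(2π×0.0973×6.57) = 0.2645 K/W
R_outer film = 1/(h_o·2πr_oL) = 1/(14×2π×0.0917×6.57) = 0.01887 K/W
R_total = 0.2837 K/W
Q = ΔT/R_total = 184/0.2837
Q = 649 W
T_interface = T_inner − Q·ΣR(inner→interface) = 216 − 649×0.2648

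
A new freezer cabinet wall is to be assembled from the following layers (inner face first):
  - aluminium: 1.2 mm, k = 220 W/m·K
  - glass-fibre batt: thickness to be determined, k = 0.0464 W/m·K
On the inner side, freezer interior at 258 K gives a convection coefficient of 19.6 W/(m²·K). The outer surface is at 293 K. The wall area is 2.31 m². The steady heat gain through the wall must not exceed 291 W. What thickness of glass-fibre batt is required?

Thermal resistances in series:
R_inner film = 1/(h_i·A) = 1/(19.6×2.31) = 0.02209 K/W
R_aluminium = L/(kA) = 0.0012/(220×2.31) = 2.361×10^-6 K/W
Sum of the known resistances R_other = 0.02209 K/W
Required total resistance R_tot = ΔT/Q_allow = 35/291 = 0.1203 K/W
R_glass-fibre batt = R_tot − R_other = 0.09819 K/W
L = R·k·A = 0.09819×0.0464×2.31

L ≈ 10.5 mm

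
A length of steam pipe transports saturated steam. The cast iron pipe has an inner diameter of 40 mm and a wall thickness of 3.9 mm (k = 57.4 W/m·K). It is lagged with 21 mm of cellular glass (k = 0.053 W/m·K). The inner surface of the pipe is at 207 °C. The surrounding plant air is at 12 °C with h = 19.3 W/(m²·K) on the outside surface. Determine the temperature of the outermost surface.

T ≈ 29.2 °C

Per-layer cylindrical resistances, series-summed:
R_cast iron pipe wall = ln(23.9/20)/(2π×57.4×1) = 4.94×10^-4 K/W
R_cellular glass = ln(44.9/23.9)/(2π×0.053×1) = 1.894 K/W
R_outer film = 1/(h_o·2πr_oL) = 1/(19.3×2π×0.0449×1) = 0.1837 K/W
R_total = 2.078 K/W
Q = ΔT/R_total = 195/2.078
Q = 93.9 W/m
T_interface = T_inner − Q·ΣR(inner→interface) = 207 − 93.9×1.894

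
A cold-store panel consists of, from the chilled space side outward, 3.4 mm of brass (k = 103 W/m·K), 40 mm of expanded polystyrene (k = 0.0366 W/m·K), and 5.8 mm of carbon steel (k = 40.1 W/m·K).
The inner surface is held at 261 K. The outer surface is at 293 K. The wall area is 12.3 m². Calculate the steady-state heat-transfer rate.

Using the resistance-network approach (series):
R_brass = L/(kA) = 0.0034/(103×12.3) = 2.684×10^-6 K/W
R_expanded polystyrene = L/(kA) = 0.04/(0.0366×12.3) = 0.08885 K/W
R_carbon steel = L/(kA) = 0.0058/(40.1×12.3) = 1.176×10^-5 K/W
R_total = 0.08887 K/W
Q = ΔT / R_total = 32 / 0.08887

Q ≈ 360 W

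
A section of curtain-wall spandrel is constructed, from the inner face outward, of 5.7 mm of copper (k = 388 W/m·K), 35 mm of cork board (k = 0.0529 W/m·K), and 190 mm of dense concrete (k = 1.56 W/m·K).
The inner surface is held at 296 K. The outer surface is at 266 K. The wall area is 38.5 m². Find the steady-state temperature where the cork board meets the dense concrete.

T ≈ 271 K

Model the wall as resistances in series:
R_copper = L/(kA) = 0.0057/(388×38.5) = 3.816×10^-7 K/W
R_cork board = L/(kA) = 0.035/(0.0529×38.5) = 0.01719 K/W
R_dense concrete = L/(kA) = 0.19/(1.56×38.5) = 0.003164 K/W
R_total = 0.02035 K/W;  Q = ΔT/R_total = 30/0.02035 = 1474 W
T_interface = T_inner − Q·ΣR(inner→interface) = 296 − 1470×0.01719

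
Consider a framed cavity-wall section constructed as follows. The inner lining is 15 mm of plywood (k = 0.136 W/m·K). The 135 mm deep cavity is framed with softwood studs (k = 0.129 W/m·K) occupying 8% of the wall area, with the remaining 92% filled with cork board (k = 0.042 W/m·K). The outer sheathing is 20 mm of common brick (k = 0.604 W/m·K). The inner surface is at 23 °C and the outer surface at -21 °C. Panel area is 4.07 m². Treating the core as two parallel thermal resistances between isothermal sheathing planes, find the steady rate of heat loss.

Sheathing layers in series; stud and cavity paths in parallel between them.
R_inner = 0.015/(0.136×4.07) = 0.0271 K/W
R_stud  = 0.135/(0.129×0.08×4.07) = 3.214 K/W
R_cav   = 0.135/(0.042×0.92×4.07) = 0.8584 K/W
1/R_core = 1/R_stud + 1/R_cav → R_core = 0.6775 K/W
R_outer = 0.02/(0.604×4.07) = 0.008136 K/W
R_total = 0.7127 K/W
Q = ΔT/R_total = 44/0.7127

Q ≈ 61.7 W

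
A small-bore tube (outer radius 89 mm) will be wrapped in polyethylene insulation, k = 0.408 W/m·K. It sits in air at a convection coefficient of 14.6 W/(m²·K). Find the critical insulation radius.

For a cylinder r_cr = k/h = 0.408/14.6
r_cr = 27.9 mm; since the bare radius (89 mm) is above r_cr, any added insulation will reduce heat loss.

r_cr ≈ 27.9 mm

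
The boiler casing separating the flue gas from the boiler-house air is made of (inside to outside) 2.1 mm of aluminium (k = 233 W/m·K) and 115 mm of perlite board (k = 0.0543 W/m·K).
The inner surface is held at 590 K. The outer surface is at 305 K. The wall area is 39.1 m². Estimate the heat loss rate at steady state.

Thermal resistances in series:
R_aluminium = L/(kA) = 0.0021/(233×39.1) = 2.305×10^-7 K/W
R_perlite board = L/(kA) = 0.115/(0.0543×39.1) = 0.05417 K/W
R_total = 0.05417 K/W
Q = ΔT / R_total = 285 / 0.05417

Q ≈ 5260 W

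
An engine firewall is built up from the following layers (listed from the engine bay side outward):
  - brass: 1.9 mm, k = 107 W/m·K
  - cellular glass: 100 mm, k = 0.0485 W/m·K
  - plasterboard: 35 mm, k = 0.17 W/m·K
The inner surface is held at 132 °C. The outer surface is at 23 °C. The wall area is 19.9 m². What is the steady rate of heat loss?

Q ≈ 956 W

Series thermal resistances:
R_brass = L/(kA) = 0.0019/(107×19.9) = 8.923×10^-7 K/W
R_cellular glass = L/(kA) = 0.1/(0.0485×19.9) = 0.1036 K/W
R_plasterboard = L/(kA) = 0.035/(0.17×19.9) = 0.01035 K/W
R_total = 0.114 K/W
Q = ΔT / R_total = 109 / 0.114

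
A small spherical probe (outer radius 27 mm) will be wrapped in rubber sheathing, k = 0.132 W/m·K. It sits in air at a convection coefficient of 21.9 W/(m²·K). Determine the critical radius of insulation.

r_cr ≈ 12.1 mm

For a sphere r_cr = 2k/h = 2×0.132/21.9
r_cr = 12.1 mm; since the bare radius (27 mm) is above r_cr, any added insulation will reduce heat loss.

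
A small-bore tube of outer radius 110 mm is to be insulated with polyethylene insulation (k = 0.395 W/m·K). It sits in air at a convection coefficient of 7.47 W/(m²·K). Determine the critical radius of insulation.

r_cr ≈ 52.9 mm

For a cylinder r_cr = k/h = 0.395/7.47
r_cr = 52.9 mm; since the bare radius (110 mm) is above r_cr, any added insulation will reduce heat loss.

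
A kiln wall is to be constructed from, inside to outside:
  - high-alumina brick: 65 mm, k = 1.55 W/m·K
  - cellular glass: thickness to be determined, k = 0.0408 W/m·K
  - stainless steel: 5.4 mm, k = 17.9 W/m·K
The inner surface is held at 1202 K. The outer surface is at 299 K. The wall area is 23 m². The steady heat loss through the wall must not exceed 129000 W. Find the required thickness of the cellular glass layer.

L ≈ 4.85 mm

Series thermal resistances:
R_high-alumina brick = L/(kA) = 0.065/(1.55×23) = 0.001823 K/W
R_stainless steel = L/(kA) = 0.0054/(17.9×23) = 1.312×10^-5 K/W
Sum of the known resistances R_other = 0.001836 K/W
Required total resistance R_tot = ΔT/Q_allow = 903/129000 = 0.007 K/W
R_cellular glass = R_tot − R_other = 0.005164 K/W
L = R·k·A = 0.005164×0.0408×23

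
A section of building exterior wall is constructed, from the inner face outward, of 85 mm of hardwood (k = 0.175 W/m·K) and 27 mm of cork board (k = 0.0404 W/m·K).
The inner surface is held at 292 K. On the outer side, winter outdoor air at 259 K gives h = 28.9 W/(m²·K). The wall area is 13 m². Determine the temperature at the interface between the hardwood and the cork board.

Thermal resistances in series:
R_hardwood = L/(kA) = 0.085/(0.175×13) = 0.03736 K/W
R_cork board = L/(kA) = 0.027/(0.0404×13) = 0.05141 K/W
R_outer film = 1/(h_o·A) = 1/(28.9×13) = 0.002662 K/W
R_total = 0.09143 K/W;  Q = ΔT/R_total = 33/0.09143 = 360.9 W
T_interface = T_inner − Q·ΣR(inner→interface) = 292 − 361×0.03736

T ≈ 279 K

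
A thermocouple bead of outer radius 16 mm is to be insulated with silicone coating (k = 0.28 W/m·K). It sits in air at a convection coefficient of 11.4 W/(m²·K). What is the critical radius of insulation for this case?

For a sphere r_cr = 2k/h = 2×0.28/11.4
r_cr = 49.1 mm; since the bare radius (16 mm) is below r_cr, adding a thin layer of insulation will *increase* heat loss.

r_cr ≈ 49.1 mm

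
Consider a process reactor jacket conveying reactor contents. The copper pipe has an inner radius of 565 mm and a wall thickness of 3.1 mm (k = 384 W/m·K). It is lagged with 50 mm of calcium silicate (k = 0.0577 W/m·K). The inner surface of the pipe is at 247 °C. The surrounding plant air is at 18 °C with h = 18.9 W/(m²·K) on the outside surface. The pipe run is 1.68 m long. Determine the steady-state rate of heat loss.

Per-layer cylindrical resistances, series-summed:
R_copper pipe wall = ln(568.1/565)/(2π×384×1.68) = 1.35×10^-6 K/W
R_calcium silicate = ln(618.1/568.1)/(2π×0.0577×1.68) = 0.1385 K/W
R_outer film = 1/(h_o·2πr_oL) = 1/(18.9×2π×0.6181×1.68) = 0.008109 K/W
R_total = 0.1466 K/W
Q = ΔT/R_total = 229/0.1466

Q ≈ 1560 W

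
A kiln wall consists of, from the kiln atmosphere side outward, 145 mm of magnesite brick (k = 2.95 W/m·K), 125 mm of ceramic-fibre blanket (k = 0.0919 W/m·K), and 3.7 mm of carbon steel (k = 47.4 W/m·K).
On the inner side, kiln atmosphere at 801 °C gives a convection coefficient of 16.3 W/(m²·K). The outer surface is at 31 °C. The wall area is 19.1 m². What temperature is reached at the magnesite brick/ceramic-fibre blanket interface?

T ≈ 743 °C

Series thermal resistances:
R_inner film = 1/(h_i·A) = 1/(16.3×19.1) = 0.003212 K/W
R_magnesite brick = L/(kA) = 0.145/(2.95×19.1) = 0.002573 K/W
R_ceramic-fibre blanket = L/(kA) = 0.125/(0.0919×19.1) = 0.07121 K/W
R_carbon steel = L/(kA) = 0.0037/(47.4×19.1) = 4.087×10^-6 K/W
R_total = 0.077 K/W;  Q = ΔT/R_total = 770/0.077 = 10000 W
T_interface = T_inner − Q·ΣR(inner→interface) = 801 − 10000×0.005785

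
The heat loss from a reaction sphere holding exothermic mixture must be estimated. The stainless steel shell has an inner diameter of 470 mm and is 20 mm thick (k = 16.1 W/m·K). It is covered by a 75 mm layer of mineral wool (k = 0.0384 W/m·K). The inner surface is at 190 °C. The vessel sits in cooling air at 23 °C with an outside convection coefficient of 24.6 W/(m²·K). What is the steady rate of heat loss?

For a spherical shell R = (1/r₁ − 1/r₂)/(4πk); film R = 1/(h·4πr²). In series:
R_stainless steel shell = (1/0.235 − 1/0.255)/(4π×16.1) = 0.00165 K/W
R_mineral wool = (1/0.255 − 1/0.33)/(4π×0.0384) = 1.847 K/W
R_outer film = 1/(h·4πr_o²) = 1/(24.6×4π×0.33²) = 0.0297 K/W
R_total = 1.878 K/W
Q = ΔT/R_total = 167/1.878

Q ≈ 88.9 W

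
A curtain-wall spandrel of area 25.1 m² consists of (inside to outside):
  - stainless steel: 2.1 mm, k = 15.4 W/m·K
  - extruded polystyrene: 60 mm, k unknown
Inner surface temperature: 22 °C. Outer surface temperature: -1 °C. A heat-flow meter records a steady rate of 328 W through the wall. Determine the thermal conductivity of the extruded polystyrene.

k ≈ 0.0341 W/(m·K)

Using the resistance-network approach (series):
R_stainless steel = L/(kA) = 0.0021/(15.4×25.1) = 5.433×10^-6 K/W
Sum of known resistances R_other = 5.433×10^-6 K/W
Total R = ΔT/Q = 23/328 = 0.07012 K/W
R_extruded polystyrene = R_total − R_other = 0.07012 K/W
k = L/(R·A) = 0.06/(0.07012×25.1)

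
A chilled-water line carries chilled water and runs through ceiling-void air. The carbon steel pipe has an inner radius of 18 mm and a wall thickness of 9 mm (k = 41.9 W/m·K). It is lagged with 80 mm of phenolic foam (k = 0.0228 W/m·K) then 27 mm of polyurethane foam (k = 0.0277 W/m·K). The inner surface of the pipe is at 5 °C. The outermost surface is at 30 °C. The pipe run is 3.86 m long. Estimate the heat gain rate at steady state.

Radial resistances (cylindrical: R_cond = ln(r_o/r_i)/(2πkL), R_conv = 1/(h·2πrL)):
R_carbon steel pipe wall = ln(27/18)/(2π×41.9×3.86) = 3.99×10^-4 K/W
R_phenolic foam = ln(107/27)/(2π×0.0228×3.86) = 2.49 K/W
R_polyurethane foam = ln(134/107)/(2π×0.0277×3.86) = 0.3349 K/W
R_total = 2.826 K/W
Q = ΔT/R_total = 25/2.826

Q ≈ 8.85 W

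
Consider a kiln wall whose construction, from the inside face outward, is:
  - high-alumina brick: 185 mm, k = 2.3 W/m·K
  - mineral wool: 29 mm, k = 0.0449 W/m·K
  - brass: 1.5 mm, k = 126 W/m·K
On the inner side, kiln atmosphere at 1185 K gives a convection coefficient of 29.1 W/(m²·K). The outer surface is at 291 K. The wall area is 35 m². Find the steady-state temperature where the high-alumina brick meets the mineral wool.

T ≈ 1050 K

Series thermal resistances:
R_inner film = 1/(h_i·A) = 1/(29.1×35) = 9.818×10^-4 K/W
R_high-alumina brick = L/(kA) = 0.185/(2.3×35) = 0.002298 K/W
R_mineral wool = L/(kA) = 0.029/(0.0449×35) = 0.01845 K/W
R_brass = L/(kA) = 0.0015/(126×35) = 3.401×10^-7 K/W
R_total = 0.02173 K/W;  Q = ΔT/R_total = 894/0.02173 = 41130 W
T_interface = T_inner − Q·ΣR(inner→interface) = 1185 − 41100×0.00328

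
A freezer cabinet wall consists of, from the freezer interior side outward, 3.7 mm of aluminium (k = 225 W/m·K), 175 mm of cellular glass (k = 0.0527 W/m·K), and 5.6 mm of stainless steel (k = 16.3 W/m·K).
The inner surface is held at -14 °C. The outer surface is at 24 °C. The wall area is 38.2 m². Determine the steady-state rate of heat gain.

Q ≈ 437 W

Using the resistance-network approach (series):
R_aluminium = L/(kA) = 0.0037/(225×38.2) = 4.305×10^-7 K/W
R_cellular glass = L/(kA) = 0.175/(0.0527×38.2) = 0.08693 K/W
R_stainless steel = L/(kA) = 0.0056/(16.3×38.2) = 8.994×10^-6 K/W
R_total = 0.08694 K/W
Q = ΔT / R_total = 38 / 0.08694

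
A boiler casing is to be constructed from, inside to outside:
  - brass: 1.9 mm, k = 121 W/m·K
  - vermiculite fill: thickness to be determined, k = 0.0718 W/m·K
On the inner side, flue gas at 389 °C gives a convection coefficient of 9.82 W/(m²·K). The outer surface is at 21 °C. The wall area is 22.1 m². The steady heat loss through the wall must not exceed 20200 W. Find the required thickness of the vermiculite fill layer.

Using the resistance-network approach (series):
R_inner film = 1/(h_i·A) = 1/(9.82×22.1) = 0.004608 K/W
R_brass = L/(kA) = 0.0019/(121×22.1) = 7.105×10^-7 K/W
Sum of the known resistances R_other = 0.004609 K/W
Required total resistance R_tot = ΔT/Q_allow = 368/20200 = 0.01822 K/W
R_vermiculite fill = R_tot − R_other = 0.01361 K/W
L = R·k·A = 0.01361×0.0718×22.1

L ≈ 21.6 mm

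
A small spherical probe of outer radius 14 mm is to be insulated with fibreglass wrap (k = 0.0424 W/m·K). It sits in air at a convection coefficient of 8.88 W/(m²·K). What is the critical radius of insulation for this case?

r_cr ≈ 9.55 mm

For a sphere r_cr = 2k/h = 2×0.0424/8.88
r_cr = 9.55 mm; since the bare radius (14 mm) is above r_cr, any added insulation will reduce heat loss.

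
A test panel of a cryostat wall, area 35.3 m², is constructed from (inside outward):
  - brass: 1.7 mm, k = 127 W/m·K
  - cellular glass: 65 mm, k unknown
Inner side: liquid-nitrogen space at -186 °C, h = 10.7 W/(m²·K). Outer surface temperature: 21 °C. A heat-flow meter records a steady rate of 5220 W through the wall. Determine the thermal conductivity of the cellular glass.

Treating each layer as a thermal resistance in series:
R_inner film = 1/(h_i·A) = 1/(10.7×35.3) = 0.002648 K/W
R_brass = L/(kA) = 0.0017/(127×35.3) = 3.792×10^-7 K/W
Sum of known resistances R_other = 0.002648 K/W
Total R = ΔT/Q = 207/5220 = 0.03966 K/W
R_cellular glass = R_total − R_other = 0.03701 K/W
k = L/(R·A) = 0.065/(0.03701×35.3)

k ≈ 0.0498 W/(m·K)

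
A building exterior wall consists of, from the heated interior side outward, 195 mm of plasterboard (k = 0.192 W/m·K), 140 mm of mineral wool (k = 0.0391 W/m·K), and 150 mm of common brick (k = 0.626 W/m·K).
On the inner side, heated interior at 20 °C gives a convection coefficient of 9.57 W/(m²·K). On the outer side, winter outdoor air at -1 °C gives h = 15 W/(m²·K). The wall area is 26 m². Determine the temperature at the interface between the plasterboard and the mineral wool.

Series thermal resistances:
R_inner film = 1/(h_i·A) = 1/(9.57×26) = 0.004019 K/W
R_plasterboard = L/(kA) = 0.195/(0.192×26) = 0.03906 K/W
R_mineral wool = L/(kA) = 0.14/(0.0391×26) = 0.1377 K/W
R_common brick = L/(kA) = 0.15/(0.626×26) = 0.009216 K/W
R_outer film = 1/(h_o·A) = 1/(15×26) = 0.002564 K/W
R_total = 0.1926 K/W;  Q = ΔT/R_total = 21/0.1926 = 109 W
T_interface = T_inner − Q·ΣR(inner→interface) = 20 − 109×0.04308

T ≈ 15.3 °C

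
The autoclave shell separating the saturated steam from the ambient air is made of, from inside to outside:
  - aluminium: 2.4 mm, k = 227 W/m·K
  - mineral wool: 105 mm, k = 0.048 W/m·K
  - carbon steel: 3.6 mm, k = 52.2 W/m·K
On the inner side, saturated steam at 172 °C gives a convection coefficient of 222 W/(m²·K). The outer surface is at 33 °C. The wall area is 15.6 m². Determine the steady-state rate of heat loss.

Q ≈ 989 W

Series thermal resistances:
R_inner film = 1/(h_i·A) = 1/(222×15.6) = 2.888×10^-4 K/W
R_aluminium = L/(kA) = 0.0024/(227×15.6) = 6.777×10^-7 K/W
R_mineral wool = L/(kA) = 0.105/(0.048×15.6) = 0.1402 K/W
R_carbon steel = L/(kA) = 0.0036/(52.2×15.6) = 4.421×10^-6 K/W
R_total = 0.1405 K/W
Q = ΔT / R_total = 139 / 0.1405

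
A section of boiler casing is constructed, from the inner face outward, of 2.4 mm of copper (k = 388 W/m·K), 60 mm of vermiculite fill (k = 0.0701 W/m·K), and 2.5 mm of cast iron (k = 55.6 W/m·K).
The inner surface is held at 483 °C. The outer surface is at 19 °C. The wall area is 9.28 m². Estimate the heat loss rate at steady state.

Series thermal resistances:
R_copper = L/(kA) = 0.0024/(388×9.28) = 6.665×10^-7 K/W
R_vermiculite fill = L/(kA) = 0.06/(0.0701×9.28) = 0.09223 K/W
R_cast iron = L/(kA) = 0.0025/(55.6×9.28) = 4.845×10^-6 K/W
R_total = 0.09224 K/W
Q = ΔT / R_total = 464 / 0.09224

Q ≈ 5030 W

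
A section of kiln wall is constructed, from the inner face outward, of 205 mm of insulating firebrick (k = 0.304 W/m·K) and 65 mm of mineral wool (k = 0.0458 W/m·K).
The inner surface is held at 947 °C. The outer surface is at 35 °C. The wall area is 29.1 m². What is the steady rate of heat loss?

Q ≈ 12700 W

Treating each layer as a thermal resistance in series:
R_insulating firebrick = L/(kA) = 0.205/(0.304×29.1) = 0.02317 K/W
R_mineral wool = L/(kA) = 0.065/(0.0458×29.1) = 0.04877 K/W
R_total = 0.07194 K/W
Q = ΔT / R_total = 912 / 0.07194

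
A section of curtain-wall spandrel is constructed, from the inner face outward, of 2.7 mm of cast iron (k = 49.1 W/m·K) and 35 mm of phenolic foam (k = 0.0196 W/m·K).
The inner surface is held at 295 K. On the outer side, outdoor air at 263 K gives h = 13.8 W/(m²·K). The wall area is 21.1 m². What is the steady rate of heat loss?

Using the resistance-network approach (series):
R_cast iron = L/(kA) = 0.0027/(49.1×21.1) = 2.606×10^-6 K/W
R_phenolic foam = L/(kA) = 0.035/(0.0196×21.1) = 0.08463 K/W
R_outer film = 1/(h_o·A) = 1/(13.8×21.1) = 0.003434 K/W
R_total = 0.08807 K/W
Q = ΔT / R_total = 32 / 0.08807

Q ≈ 363 W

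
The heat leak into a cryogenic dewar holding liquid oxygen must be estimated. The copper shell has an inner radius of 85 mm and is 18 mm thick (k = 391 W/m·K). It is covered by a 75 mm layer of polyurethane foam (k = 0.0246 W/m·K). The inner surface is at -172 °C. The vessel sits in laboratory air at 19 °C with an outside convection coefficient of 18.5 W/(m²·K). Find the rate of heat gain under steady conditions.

Radial (spherical) resistances in series:
R_copper shell = (1/0.085 − 1/0.103)/(4π×391) = 4.184×10^-4 K/W
R_polyurethane foam = (1/0.103 − 1/0.178)/(4π×0.0246) = 13.23 K/W
R_outer film = 1/(h·4πr_o²) = 1/(18.5×4π×0.178²) = 0.1358 K/W
R_total = 13.37 K/W
Q = ΔT/R_total = 191/13.37

Q ≈ 14.3 W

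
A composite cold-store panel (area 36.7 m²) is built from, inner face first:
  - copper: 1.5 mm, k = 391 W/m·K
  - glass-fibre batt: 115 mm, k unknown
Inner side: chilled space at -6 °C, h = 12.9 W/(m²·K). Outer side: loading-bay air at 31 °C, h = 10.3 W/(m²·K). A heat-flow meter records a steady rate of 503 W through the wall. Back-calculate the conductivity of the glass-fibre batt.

Series thermal resistances:
R_inner film = 1/(h_i·A) = 1/(12.9×36.7) = 0.002112 K/W
R_copper = L/(kA) = 0.0015/(391×36.7) = 1.045×10^-7 K/W
R_outer film = 1/(h_o·A) = 1/(10.3×36.7) = 0.002645 K/W
Sum of known resistances R_other = 0.004758 K/W
Total R = ΔT/Q = 37/503 = 0.07356 K/W
R_glass-fibre batt = R_total − R_other = 0.0688 K/W
k = L/(R·A) = 0.115/(0.0688×36.7)

k ≈ 0.0455 W/(m·K)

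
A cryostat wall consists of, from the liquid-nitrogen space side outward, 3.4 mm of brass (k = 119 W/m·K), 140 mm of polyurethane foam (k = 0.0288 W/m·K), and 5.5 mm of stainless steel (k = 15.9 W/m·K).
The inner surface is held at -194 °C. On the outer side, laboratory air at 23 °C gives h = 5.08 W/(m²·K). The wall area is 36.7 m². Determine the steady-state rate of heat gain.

Treating each layer as a thermal resistance in series:
R_brass = L/(kA) = 0.0034/(119×36.7) = 7.785×10^-7 K/W
R_polyurethane foam = L/(kA) = 0.14/(0.0288×36.7) = 0.1325 K/W
R_stainless steel = L/(kA) = 0.0055/(15.9×36.7) = 9.425×10^-6 K/W
R_outer film = 1/(h_o·A) = 1/(5.08×36.7) = 0.005364 K/W
R_total = 0.1378 K/W
Q = ΔT / R_total = 217 / 0.1378

Q ≈ 1570 W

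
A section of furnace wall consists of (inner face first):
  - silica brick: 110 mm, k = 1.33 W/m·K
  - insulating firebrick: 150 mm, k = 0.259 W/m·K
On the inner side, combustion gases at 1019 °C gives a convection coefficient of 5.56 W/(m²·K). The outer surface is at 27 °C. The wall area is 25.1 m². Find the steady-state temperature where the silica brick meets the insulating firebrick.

Thermal resistances in series:
R_inner film = 1/(h_i·A) = 1/(5.56×25.1) = 0.007166 K/W
R_silica brick = L/(kA) = 0.11/(1.33×25.1) = 0.003295 K/W
R_insulating firebrick = L/(kA) = 0.15/(0.259×25.1) = 0.02307 K/W
R_total = 0.03353 K/W;  Q = ΔT/R_total = 992/0.03353 = 29580 W
T_interface = T_inner − Q·ΣR(inner→interface) = 1019 − 29600×0.01046

T ≈ 710 °C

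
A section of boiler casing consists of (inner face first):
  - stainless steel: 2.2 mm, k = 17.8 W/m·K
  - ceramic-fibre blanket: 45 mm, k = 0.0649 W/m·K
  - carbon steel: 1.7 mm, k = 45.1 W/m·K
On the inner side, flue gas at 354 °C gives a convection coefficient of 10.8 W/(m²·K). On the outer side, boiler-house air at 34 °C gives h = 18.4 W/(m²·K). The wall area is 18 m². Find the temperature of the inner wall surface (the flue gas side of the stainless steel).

T ≈ 319 °C

Using the resistance-network approach (series):
R_inner film = 1/(h_i·A) = 1/(10.8×18) = 0.005144 K/W
R_stainless steel = L/(kA) = 0.0022/(17.8×18) = 6.866×10^-6 K/W
R_ceramic-fibre blanket = L/(kA) = 0.045/(0.0649×18) = 0.03852 K/W
R_carbon steel = L/(kA) = 0.0017/(45.1×18) = 2.094×10^-6 K/W
R_outer film = 1/(h_o·A) = 1/(18.4×18) = 0.003019 K/W
R_total = 0.04669 K/W;  Q = ΔT/R_total = 320/0.04669 = 6853 W
T_interface = T_inner − Q·ΣR(inner→interface) = 354 − 6850×0.005144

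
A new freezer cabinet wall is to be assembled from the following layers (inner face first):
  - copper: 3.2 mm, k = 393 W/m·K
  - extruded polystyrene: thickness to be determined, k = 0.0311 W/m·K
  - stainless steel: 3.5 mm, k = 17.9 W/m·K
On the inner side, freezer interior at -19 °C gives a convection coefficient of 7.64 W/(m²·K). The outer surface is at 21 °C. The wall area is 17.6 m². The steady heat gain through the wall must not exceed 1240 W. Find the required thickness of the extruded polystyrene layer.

L ≈ 13.6 mm

Using the resistance-network approach (series):
R_inner film = 1/(h_i·A) = 1/(7.64×17.6) = 0.007437 K/W
R_copper = L/(kA) = 0.0032/(393×17.6) = 4.626×10^-7 K/W
R_stainless steel = L/(kA) = 0.0035/(17.9×17.6) = 1.111×10^-5 K/W
Sum of the known resistances R_other = 0.007449 K/W
Required total resistance R_tot = ΔT/Q_allow = 40/1240 = 0.03226 K/W
R_extruded polystyrene = R_tot − R_other = 0.02481 K/W
L = R·k·A = 0.02481×0.0311×17.6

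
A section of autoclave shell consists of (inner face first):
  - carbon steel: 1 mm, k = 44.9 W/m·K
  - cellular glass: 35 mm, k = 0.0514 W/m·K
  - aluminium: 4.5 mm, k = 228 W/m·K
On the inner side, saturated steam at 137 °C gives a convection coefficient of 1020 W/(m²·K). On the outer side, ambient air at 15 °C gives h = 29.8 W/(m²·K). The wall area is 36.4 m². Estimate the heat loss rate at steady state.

Q ≈ 6210 W

Thermal resistances in series:
R_inner film = 1/(h_i·A) = 1/(1020×36.4) = 2.693×10^-5 K/W
R_carbon steel = L/(kA) = 0.001/(44.9×36.4) = 6.119×10^-7 K/W
R_cellular glass = L/(kA) = 0.035/(0.0514×36.4) = 0.01871 K/W
R_aluminium = L/(kA) = 0.0045/(228×36.4) = 5.422×10^-7 K/W
R_outer film = 1/(h_o·A) = 1/(29.8×36.4) = 9.219×10^-4 K/W
R_total = 0.01966 K/W
Q = ΔT / R_total = 122 / 0.01966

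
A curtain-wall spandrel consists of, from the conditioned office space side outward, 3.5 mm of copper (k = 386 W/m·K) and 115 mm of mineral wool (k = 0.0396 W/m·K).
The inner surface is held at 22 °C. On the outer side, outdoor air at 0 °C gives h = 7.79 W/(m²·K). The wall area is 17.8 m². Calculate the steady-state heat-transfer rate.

Series thermal resistances:
R_copper = L/(kA) = 0.0035/(386×17.8) = 5.094×10^-7 K/W
R_mineral wool = L/(kA) = 0.115/(0.0396×17.8) = 0.1631 K/W
R_outer film = 1/(h_o·A) = 1/(7.79×17.8) = 0.007212 K/W
R_total = 0.1704 K/W
Q = ΔT / R_total = 22 / 0.1704

Q ≈ 129 W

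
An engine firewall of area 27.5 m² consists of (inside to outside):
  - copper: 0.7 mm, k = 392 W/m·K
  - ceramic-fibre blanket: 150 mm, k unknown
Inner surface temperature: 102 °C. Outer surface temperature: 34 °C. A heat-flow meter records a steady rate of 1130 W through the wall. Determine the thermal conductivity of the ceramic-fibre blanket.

k ≈ 0.0906 W/(m·K)

Model the wall as resistances in series:
R_copper = L/(kA) = 0.0007/(392×27.5) = 6.494×10^-8 K/W
Sum of known resistances R_other = 6.494×10^-8 K/W
Total R = ΔT/Q = 68/1130 = 0.06018 K/W
R_ceramic-fibre blanket = R_total − R_other = 0.06018 K/W
k = L/(R·A) = 0.15/(0.06018×27.5)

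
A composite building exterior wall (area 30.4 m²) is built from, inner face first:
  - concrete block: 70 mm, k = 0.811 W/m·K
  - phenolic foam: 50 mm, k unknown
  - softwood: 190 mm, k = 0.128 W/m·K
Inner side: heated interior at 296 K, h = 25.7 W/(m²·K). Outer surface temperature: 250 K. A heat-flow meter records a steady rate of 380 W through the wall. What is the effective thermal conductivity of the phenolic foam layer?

Treating each layer as a thermal resistance in series:
R_inner film = 1/(h_i·A) = 1/(25.7×30.4) = 0.00128 K/W
R_concrete block = L/(kA) = 0.07/(0.811×30.4) = 0.002839 K/W
R_softwood = L/(kA) = 0.19/(0.128×30.4) = 0.04883 K/W
Sum of known resistances R_other = 0.05295 K/W
Total R = ΔT/Q = 46/380 = 0.1211 K/W
R_phenolic foam = R_total − R_other = 0.06811 K/W
k = L/(R·A) = 0.05/(0.06811×30.4)

k ≈ 0.0241 W/(m·K)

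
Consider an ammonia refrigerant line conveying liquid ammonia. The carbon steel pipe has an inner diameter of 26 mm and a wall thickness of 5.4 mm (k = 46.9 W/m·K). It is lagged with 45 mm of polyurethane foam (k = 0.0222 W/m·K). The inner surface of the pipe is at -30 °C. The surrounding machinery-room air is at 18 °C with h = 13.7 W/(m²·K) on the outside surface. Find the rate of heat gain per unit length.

For a radial system each layer contributes R = ln(r_out/r_in)/(2πkL); films add R = 1/(hA).
R_carbon steel pipe wall = ln(18.4/13)/(2π×46.9×1) = 0.001179 K/W
R_polyurethane foam = ln(63.4/18.4)/(2π×0.0222×1) = 8.869 K/W
R_outer film = 1/(h_o·2πr_oL) = 1/(13.7×2π×0.0634×1) = 0.1832 K/W
R_total = 9.053 K/W
Q = ΔT/R_total = 48/9.053

q′ ≈ 5.3 W/m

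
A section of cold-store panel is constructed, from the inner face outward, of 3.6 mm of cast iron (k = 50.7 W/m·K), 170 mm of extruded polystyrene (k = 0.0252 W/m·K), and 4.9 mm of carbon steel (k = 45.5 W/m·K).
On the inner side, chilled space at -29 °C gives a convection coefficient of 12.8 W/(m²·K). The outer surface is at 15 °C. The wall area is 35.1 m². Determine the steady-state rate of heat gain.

Q ≈ 226 W

Using the resistance-network approach (series):
R_inner film = 1/(h_i·A) = 1/(12.8×35.1) = 0.002226 K/W
R_cast iron = L/(kA) = 0.0036/(50.7×35.1) = 2.023×10^-6 K/W
R_extruded polystyrene = L/(kA) = 0.17/(0.0252×35.1) = 0.1922 K/W
R_carbon steel = L/(kA) = 0.0049/(45.5×35.1) = 3.068×10^-6 K/W
R_total = 0.1944 K/W
Q = ΔT / R_total = 44 / 0.1944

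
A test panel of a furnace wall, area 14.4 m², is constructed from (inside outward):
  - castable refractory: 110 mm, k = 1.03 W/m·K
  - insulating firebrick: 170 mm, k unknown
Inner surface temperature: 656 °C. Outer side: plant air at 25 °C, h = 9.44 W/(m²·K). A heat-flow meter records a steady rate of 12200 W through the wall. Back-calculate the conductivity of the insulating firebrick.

k ≈ 0.32 W/(m·K)

Model the wall as resistances in series:
R_castable refractory = L/(kA) = 0.11/(1.03×14.4) = 0.007416 K/W
R_outer film = 1/(h_o·A) = 1/(9.44×14.4) = 0.007356 K/W
Sum of known resistances R_other = 0.01477 K/W
Total R = ΔT/Q = 631/12200 = 0.05172 K/W
R_insulating firebrick = R_total − R_other = 0.03695 K/W
k = L/(R·A) = 0.17/(0.03695×14.4)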